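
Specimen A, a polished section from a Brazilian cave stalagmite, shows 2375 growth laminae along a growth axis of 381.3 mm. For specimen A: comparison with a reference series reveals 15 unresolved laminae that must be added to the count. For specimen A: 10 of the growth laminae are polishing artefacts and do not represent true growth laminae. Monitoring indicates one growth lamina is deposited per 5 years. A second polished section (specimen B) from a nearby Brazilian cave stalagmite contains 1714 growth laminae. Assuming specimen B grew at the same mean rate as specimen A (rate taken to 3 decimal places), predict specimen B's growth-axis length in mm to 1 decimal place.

Specimen A: adjusted count: 2375 − 10 + 15 = 2380 growth laminae.
Specimen A: multiplying by 5 years per growth lamina: 2380 × 5 = 11900 years.
A: 381.3 mm over 11900 years gives 381.3 / 11900 ≈ 0.032 mm/year.
Specimen B: at 5 years per growth lamina, 1714 × 5 = 8570 years. B's length ≈ 0.032 × 8570 = 274.2 mm.

274.2 mm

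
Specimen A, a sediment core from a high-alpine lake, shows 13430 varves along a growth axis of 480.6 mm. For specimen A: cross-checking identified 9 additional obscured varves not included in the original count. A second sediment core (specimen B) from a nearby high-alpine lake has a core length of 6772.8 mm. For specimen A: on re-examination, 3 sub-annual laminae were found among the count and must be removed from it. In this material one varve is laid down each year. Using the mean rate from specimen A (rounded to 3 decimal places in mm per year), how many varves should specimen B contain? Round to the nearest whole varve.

188133 varves

Specimen A: correcting the raw count gives 13430 − 3 + 9 = 13436 true varves.
A: Extension rate ≈ 480.6 / 13436 = 0.036 mm/yr.
B spans 6772.8 / 0.036 = 188133.33 years ≈ 188133 varves.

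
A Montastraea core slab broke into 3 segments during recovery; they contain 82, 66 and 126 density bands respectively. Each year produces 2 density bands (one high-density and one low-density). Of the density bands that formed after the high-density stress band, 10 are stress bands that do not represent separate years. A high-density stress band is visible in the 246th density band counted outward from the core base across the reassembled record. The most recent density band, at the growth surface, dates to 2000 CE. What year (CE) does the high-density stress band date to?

1991 CE

Total density bands = 82 + 66 + 126 = 274.
The high-density stress band sits at density band 246 from the core base, so 274 − 246 = 28 density bands formed after it.
Removing the 10 false density bands leaves 28 − 10 = 18 true density bands beyond the high-density stress band.
18 density bands at 2 per year is 18 / 2 = 9 years.
Counting back 9 years from 2000 CE places the high-density stress band in 2000 − 9 = 1991 CE.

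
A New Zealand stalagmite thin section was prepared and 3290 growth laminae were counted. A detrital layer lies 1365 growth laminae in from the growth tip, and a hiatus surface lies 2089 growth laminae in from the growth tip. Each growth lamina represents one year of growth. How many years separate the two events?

724 years

2089 − 1365 = 724 growth laminae lie between the two events.
At one growth lamina per year, 724 years elapsed between them.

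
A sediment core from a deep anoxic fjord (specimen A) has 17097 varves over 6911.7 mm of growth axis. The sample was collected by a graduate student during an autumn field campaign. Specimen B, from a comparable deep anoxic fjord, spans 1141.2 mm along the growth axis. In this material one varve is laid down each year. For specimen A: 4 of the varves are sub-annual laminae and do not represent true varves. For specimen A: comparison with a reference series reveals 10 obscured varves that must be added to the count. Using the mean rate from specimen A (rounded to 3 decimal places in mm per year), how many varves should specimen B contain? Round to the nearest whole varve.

2825 varves

Specimen A: after corrections the count is 17097 − 4 + 10 = 17103 varves.
A: Mean rate = 6911.7 mm / 17103 years ≈ 0.404 mm/yr.
For B, 1141.2 / 0.404 = 2824.75 years ≈ 2825 varves.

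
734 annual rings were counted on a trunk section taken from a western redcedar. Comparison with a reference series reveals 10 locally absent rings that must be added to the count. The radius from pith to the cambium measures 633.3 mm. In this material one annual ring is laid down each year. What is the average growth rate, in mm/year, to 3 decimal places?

True annual ring count = 734 + 10 = 744.
Mean rate = 633.3 mm / 744 years ≈ 0.851 mm/year.

0.851 mm/year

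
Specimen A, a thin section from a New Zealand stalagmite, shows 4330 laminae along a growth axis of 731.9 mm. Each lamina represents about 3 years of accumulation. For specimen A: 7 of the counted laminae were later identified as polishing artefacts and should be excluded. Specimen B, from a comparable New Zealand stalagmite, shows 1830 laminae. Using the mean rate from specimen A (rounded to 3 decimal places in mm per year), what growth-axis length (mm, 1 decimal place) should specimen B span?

Specimen A: after corrections the count is 4330 − 7 = 4323 laminae.
Specimen A: at 3 years per lamina, 4323 × 3 = 12969 years.
A: Extension rate ≈ 731.9 / 12969 = 0.056 mm/year.
Specimen B: 1830 laminae at 3 years each span 1830 × 3 = 5490 years. Length of B = 0.056 × 5490 = 307.4 mm.

307.4 mm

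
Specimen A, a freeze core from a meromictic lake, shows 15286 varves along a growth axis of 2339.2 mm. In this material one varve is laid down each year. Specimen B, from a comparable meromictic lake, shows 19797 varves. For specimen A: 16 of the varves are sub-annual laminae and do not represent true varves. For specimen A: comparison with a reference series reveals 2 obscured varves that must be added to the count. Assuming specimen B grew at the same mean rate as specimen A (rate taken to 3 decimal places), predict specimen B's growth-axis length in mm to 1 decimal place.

3028.9 mm

Specimen A: adjusted count: 15286 − 16 + 2 = 15272 varves.
A: 2339.2 mm over 15272 years gives 2339.2 / 15272 ≈ 0.153 mm per year.
Length of B = 0.153 × 19797 = 3028.9 mm.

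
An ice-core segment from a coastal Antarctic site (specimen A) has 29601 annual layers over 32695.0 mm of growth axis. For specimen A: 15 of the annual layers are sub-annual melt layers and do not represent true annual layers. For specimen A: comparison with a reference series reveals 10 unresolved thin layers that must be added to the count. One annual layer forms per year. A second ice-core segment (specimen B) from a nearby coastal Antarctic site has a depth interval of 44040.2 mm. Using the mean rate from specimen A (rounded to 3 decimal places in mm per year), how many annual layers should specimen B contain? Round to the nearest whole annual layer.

39855 annual layers

Specimen A: true annual layer count = 29601 − 15 + 10 = 29596.
A: Mean rate = 32695.0 mm / 29596 years ≈ 1.105 mm/yr.
For B, 44040.2 / 1.105 = 39855.38 years ≈ 39855 annual layers.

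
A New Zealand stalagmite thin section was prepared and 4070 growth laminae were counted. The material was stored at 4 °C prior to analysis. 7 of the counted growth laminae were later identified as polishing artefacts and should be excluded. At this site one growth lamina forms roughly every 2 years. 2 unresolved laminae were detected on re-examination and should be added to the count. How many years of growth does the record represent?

True growth lamina count = 4070 − 7 + 2 = 4065.
4065 growth laminae at 2 years each span 4065 × 2 = 8130 years.

8130 years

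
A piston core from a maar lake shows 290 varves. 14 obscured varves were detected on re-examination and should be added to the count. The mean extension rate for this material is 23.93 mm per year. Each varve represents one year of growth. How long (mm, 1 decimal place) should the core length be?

7274.7 mm

True varve count = 290 + 14 = 304.
304 years at 23.93 mm/year gives 23.93 × 304 = 7274.7 mm.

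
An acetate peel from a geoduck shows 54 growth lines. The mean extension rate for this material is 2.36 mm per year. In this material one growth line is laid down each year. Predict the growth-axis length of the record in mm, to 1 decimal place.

127.4 mm

54 years of growth are recorded.
Length ≈ 2.36 × 54 = 127.4 mm.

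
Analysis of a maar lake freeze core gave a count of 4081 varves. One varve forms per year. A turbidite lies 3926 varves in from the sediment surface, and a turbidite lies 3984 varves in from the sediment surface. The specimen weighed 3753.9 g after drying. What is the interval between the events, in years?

Separation: 3984 − 3926 = 58 varves.
One varve per year makes the interval 58 years.

58 years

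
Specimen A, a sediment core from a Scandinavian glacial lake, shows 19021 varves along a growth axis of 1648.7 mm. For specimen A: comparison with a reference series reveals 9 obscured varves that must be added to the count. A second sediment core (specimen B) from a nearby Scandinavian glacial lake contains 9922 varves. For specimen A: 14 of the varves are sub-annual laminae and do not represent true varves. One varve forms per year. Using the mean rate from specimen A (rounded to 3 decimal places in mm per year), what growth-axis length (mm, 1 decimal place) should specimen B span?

863.2 mm

Specimen A: correcting the raw count gives 19021 − 14 + 9 = 19016 true varves.
A: Extension rate ≈ 1648.7 / 19016 = 0.087 mm/yr.
B's length ≈ 0.087 × 9922 = 863.2 mm.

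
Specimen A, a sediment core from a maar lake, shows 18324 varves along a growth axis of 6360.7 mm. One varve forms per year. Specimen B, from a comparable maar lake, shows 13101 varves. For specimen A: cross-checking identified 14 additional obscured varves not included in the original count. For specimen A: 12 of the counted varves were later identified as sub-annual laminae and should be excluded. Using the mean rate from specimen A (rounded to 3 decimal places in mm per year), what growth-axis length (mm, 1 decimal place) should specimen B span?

Specimen A: after corrections the count is 18324 − 12 + 14 = 18326 varves.
A: Extension rate ≈ 6360.7 / 18326 = 0.347 mm per year.
For B, 0.347 mm/year × 13101 years = 4546.0 mm.

4546.0 mm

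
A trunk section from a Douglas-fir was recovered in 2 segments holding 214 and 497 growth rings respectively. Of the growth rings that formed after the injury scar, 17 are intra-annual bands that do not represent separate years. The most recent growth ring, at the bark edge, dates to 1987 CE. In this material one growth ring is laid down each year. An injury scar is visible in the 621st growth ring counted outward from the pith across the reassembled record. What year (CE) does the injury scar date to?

1914 CE

Total growth rings = 214 + 497 = 711.
The injury scar sits at growth ring 621 from the pith, so 711 − 621 = 90 growth rings formed after it.
Removing the 17 false growth rings leaves 90 − 17 = 73 true growth rings beyond the injury scar.
1987 − 73 = 1914 CE.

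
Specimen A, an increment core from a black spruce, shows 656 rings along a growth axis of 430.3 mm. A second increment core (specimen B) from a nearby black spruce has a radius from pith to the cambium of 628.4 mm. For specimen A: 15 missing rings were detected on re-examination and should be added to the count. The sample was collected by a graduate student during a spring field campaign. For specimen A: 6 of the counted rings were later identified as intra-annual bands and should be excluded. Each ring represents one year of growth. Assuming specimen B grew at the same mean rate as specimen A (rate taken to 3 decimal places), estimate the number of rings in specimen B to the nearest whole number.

971 rings

Specimen A: after corrections the count is 656 − 6 + 15 = 665 rings.
A: Mean rate = 430.3 mm / 665 years ≈ 0.647 mm/yr.
For B, 628.4 / 0.647 = 971.25 years ≈ 971 rings.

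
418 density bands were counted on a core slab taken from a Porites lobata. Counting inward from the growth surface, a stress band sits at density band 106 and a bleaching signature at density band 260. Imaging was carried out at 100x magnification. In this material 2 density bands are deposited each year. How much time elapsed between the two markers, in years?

77 years

The two markers are separated by 260 − 106 = 154 density bands.
154 density bands at 2 per year is 154 / 2 = 77 years.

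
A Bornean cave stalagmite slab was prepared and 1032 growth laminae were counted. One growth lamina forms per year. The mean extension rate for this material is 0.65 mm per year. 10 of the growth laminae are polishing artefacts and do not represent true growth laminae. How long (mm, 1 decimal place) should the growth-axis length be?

Correcting the raw count gives 1032 − 10 = 1022 true growth laminae.
Predicted length = 0.65 mm/year × 1022 years = 664.3 mm.

664.3 mm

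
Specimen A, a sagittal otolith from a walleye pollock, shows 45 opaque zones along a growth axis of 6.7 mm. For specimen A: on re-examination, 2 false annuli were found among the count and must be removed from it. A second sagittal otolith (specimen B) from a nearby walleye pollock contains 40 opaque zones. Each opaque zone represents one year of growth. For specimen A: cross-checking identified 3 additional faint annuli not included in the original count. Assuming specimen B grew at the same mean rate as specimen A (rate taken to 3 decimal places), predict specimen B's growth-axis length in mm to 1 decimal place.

Specimen A: after corrections the count is 45 − 2 + 3 = 46 opaque zones.
A: Mean rate = 6.7 mm / 46 years ≈ 0.146 mm/yr.
B's length ≈ 0.146 × 40 = 5.8 mm.

5.8 mm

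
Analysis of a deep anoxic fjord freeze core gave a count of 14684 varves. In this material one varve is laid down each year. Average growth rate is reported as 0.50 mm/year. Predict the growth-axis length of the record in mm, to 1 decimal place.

The record spans 14684 years at 0.50 mm per year.
Length ≈ 0.50 × 14684 = 7342.0 mm.

7342.0 mm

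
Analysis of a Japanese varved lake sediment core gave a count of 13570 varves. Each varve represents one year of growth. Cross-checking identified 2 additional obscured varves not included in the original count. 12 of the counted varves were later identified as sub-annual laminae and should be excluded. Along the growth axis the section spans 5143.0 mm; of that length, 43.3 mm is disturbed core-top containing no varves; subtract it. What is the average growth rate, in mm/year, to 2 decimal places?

0.38 mm/year

Correcting the raw count gives 13570 − 12 + 2 = 13560 true varves.
Removing the 43.3 mm offcut leaves 5143.0 − 43.3 = 5099.7 mm.
5099.7 mm over 13560 years gives 5099.7 / 13560 ≈ 0.38 mm/year.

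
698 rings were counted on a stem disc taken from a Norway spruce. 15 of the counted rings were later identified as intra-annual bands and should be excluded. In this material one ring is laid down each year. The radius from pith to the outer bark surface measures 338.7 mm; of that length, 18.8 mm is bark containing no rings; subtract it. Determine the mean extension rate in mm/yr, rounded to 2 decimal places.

True ring count = 698 − 15 = 683.
Net length = 338.7 − 18.8 = 319.9 mm.
Extension rate ≈ 319.9 / 683 = 0.47 mm/yr.

0.47 mm/yr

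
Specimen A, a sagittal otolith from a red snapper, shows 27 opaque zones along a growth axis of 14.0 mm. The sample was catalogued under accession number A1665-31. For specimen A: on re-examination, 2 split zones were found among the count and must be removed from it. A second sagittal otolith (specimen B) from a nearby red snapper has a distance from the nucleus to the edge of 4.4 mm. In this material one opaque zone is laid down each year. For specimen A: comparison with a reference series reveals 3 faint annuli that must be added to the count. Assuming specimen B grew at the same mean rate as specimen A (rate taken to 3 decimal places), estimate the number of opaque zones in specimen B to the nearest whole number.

Specimen A: correcting the raw count gives 27 − 2 + 3 = 28 true opaque zones.
A: Extension rate ≈ 14.0 / 28 = 0.500 mm/year.
For B, 4.4 / 0.500 = 8.80 years ≈ 9 opaque zones.

9 opaque zones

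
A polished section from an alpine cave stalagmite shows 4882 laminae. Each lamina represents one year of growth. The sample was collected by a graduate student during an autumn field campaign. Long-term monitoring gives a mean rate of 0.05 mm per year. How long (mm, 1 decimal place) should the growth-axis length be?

244.1 mm

The record spans 4882 years at 0.05 mm per year.
4882 years at 0.05 mm/year gives 0.05 × 4882 = 244.1 mm.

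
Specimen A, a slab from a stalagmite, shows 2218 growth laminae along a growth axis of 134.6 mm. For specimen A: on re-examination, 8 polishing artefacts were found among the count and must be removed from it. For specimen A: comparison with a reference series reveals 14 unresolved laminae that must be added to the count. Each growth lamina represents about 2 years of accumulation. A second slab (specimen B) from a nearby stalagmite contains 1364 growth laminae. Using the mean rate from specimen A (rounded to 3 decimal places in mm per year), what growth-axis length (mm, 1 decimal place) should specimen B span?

81.8 mm

Specimen A: true growth lamina count = 2218 − 8 + 14 = 2224.
Specimen A: 2224 growth laminae at 2 years each span 2224 × 2 = 4448 years.
A: 134.6 mm over 4448 years gives 134.6 / 4448 ≈ 0.030 mm per year.
Specimen B: at 2 years per growth lamina, 1364 × 2 = 2728 years. For B, 0.030 mm/year × 2728 years = 81.8 mm.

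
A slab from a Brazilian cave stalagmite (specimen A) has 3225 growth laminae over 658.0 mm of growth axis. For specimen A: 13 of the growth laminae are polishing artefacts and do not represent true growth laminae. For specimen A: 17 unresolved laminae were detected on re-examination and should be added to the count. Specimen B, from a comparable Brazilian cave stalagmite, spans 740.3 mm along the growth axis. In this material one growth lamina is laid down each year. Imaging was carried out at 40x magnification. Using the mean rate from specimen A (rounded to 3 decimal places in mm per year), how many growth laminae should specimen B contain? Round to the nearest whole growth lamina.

3629 growth laminae

Specimen A: after corrections the count is 3225 − 13 + 17 = 3229 growth laminae.
A: Mean rate = 658.0 mm / 3229 years ≈ 0.204 mm/year.
B spans 740.3 / 0.204 = 3628.92 years ≈ 3629 growth laminae.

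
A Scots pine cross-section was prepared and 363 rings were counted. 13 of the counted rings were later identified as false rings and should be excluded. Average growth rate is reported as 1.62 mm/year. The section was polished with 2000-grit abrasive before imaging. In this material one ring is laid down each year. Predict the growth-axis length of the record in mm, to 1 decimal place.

567.0 mm

Correcting the raw count gives 363 − 13 = 350 true rings.
Length ≈ 1.62 × 350 = 567.0 mm.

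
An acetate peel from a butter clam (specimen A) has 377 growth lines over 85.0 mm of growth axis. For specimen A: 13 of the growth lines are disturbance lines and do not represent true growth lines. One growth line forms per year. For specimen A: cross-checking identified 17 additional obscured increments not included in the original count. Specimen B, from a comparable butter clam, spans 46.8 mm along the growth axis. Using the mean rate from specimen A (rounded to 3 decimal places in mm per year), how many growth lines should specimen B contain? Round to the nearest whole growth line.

Specimen A: after corrections the count is 377 − 13 + 17 = 381 growth lines.
A: Mean rate = 85.0 mm / 381 years ≈ 0.223 mm/year.
Specimen B: 46.8 mm / 0.223 mm per year = 209.87 years ≈ 210 growth lines.

210 growth lines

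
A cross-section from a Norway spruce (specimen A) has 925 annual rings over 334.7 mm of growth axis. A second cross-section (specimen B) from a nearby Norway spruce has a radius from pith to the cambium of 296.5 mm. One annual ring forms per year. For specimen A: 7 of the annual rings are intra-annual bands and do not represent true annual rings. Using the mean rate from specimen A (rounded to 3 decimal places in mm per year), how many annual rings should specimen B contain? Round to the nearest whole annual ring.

812 annual rings

Specimen A: correcting the raw count gives 925 − 7 = 918 true annual rings.
A: Extension rate ≈ 334.7 / 918 = 0.365 mm/yr.
Specimen B: 296.5 mm / 0.365 mm per year = 812.33 years ≈ 812 annual rings.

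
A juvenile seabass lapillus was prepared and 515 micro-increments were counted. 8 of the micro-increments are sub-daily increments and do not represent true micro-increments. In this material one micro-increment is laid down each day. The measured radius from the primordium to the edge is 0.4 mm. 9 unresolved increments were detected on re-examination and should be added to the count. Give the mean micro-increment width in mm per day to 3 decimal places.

After corrections the count is 515 − 8 + 9 = 516 micro-increments.
0.4 mm over 516 days gives 0.4 / 516 ≈ 0.001 mm per day.

0.001 mm per day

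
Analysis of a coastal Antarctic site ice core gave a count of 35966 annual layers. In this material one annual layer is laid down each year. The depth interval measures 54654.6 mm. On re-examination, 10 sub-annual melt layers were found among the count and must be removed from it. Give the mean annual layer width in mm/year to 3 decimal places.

1.520 mm/year

After corrections the count is 35966 − 10 = 35956 annual layers.
Mean rate = 54654.6 mm / 35956 years ≈ 1.520 mm/year.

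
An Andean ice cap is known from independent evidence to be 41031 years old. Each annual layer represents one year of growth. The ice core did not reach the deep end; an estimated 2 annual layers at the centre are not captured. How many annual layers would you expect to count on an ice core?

41029 annual layers

At one annual layer per year, 41031 years correspond to 41031 annual layers.
41031 − 2 missed = 41029 annual layers expected in the prepared section.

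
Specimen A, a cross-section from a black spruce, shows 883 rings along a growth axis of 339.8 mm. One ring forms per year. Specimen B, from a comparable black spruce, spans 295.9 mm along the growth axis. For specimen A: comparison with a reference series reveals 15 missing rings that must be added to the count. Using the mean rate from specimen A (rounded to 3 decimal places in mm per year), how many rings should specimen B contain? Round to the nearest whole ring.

783 rings

Specimen A: true ring count = 883 + 15 = 898.
A: Mean rate = 339.8 mm / 898 years ≈ 0.378 mm/year.
Specimen B: 295.9 mm / 0.378 mm per year = 782.80 years ≈ 783 rings.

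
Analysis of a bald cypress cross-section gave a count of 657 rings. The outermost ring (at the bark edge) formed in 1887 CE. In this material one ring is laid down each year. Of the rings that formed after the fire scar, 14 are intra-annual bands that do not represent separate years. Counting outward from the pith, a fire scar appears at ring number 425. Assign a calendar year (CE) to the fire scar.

1669 CE

Between ring 425 and the bark edge there are 657 − 425 = 232 rings.
Removing the 14 false rings leaves 232 − 14 = 218 true rings beyond the fire scar.
The ring at the bark edge is 1887 CE, so the fire scar dates to 1887 − 218 = 1669 CE.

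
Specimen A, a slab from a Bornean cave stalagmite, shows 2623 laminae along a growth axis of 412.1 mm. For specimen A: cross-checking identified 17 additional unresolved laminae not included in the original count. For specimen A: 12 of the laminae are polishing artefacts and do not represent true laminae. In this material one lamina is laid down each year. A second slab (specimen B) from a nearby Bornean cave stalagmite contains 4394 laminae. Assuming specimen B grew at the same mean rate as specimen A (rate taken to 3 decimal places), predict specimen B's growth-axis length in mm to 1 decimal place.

Specimen A: adjusted count: 2623 − 12 + 17 = 2628 laminae.
A: 412.1 mm over 2628 years gives 412.1 / 2628 ≈ 0.157 mm/year.
B's length ≈ 0.157 × 4394 = 689.9 mm.

689.9 mm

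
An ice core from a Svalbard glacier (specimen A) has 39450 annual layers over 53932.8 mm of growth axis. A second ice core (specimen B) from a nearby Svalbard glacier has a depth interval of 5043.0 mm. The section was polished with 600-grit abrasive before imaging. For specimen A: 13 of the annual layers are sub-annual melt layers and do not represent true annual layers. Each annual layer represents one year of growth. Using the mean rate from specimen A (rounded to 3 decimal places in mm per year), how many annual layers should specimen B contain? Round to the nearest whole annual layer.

3686 annual layers

Specimen A: adjusted count: 39450 − 13 = 39437 annual layers.
A: 53932.8 mm over 39437 years gives 53932.8 / 39437 ≈ 1.368 mm/year.
Specimen B: 5043.0 mm / 1.368 mm per year = 3686.40 years ≈ 3686 annual layers.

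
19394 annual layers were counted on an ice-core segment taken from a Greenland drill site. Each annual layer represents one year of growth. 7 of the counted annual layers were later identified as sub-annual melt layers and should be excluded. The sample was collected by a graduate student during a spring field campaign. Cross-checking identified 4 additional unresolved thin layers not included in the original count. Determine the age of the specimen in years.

19391 yr

After corrections the count is 19394 − 7 + 4 = 19391 annual layers.
One annual layer per year makes the duration 19391 years.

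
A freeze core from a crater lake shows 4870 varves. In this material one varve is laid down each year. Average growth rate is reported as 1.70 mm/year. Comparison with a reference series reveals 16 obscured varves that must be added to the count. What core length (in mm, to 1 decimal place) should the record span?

True varve count = 4870 + 16 = 4886.
4886 years at 1.70 mm/year gives 1.70 × 4886 = 8306.2 mm.

8306.2 mm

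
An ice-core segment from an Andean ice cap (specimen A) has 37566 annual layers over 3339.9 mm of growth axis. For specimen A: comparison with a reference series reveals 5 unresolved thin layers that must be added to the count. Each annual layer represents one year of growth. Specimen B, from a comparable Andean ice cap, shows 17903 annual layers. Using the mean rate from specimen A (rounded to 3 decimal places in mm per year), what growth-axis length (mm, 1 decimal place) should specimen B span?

Specimen A: adjusted count: 37566 + 5 = 37571 annual layers.
A: Mean rate = 3339.9 mm / 37571 years ≈ 0.089 mm/year.
B's length ≈ 0.089 × 17903 = 1593.4 mm.

1593.4 mm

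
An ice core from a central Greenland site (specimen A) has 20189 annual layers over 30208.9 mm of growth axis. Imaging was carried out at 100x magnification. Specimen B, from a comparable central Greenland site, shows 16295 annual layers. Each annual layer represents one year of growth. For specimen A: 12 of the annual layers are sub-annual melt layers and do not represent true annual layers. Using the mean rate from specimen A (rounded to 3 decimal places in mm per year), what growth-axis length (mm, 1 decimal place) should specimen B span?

24393.6 mm

Specimen A: after corrections the count is 20189 − 12 = 20177 annual layers.
A: Extension rate ≈ 30208.9 / 20177 = 1.497 mm/yr.
For B, 1.497 mm/year × 16295 years = 24393.6 mm.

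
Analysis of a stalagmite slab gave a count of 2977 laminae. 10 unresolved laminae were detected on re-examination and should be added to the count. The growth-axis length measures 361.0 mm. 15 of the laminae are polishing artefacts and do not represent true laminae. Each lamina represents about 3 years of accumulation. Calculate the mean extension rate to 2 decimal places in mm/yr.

True lamina count = 2977 − 15 + 10 = 2972.
At 3 years per lamina, 2972 × 3 = 8916 years.
361.0 mm over 8916 years gives 361.0 / 8916 ≈ 0.04 mm/yr.

0.04 mm/yr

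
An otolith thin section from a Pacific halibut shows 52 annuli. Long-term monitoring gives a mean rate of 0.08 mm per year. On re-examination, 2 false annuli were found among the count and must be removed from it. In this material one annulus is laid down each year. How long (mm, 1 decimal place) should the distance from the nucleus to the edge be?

4.0 mm

Adjusted count: 52 − 2 = 50 annuli.
Length ≈ 0.08 × 50 = 4.0 mm.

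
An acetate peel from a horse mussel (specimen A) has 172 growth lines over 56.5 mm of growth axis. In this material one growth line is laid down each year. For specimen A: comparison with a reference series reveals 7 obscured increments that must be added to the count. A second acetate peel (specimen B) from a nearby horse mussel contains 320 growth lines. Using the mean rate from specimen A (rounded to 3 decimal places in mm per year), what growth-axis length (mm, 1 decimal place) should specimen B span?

101.1 mm

Specimen A: adjusted count: 172 + 7 = 179 growth lines.
A: Mean rate = 56.5 mm / 179 years ≈ 0.316 mm/year.
For B, 0.316 mm/year × 320 years = 101.1 mm.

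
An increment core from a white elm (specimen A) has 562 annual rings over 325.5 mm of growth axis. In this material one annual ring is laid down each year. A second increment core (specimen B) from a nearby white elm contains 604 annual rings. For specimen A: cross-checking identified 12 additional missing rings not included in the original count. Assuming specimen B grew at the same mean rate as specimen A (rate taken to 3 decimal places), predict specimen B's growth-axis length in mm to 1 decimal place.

342.5 mm

Specimen A: adjusted count: 562 + 12 = 574 annual rings.
A: Extension rate ≈ 325.5 / 574 = 0.567 mm/yr.
For B, 0.567 mm/year × 604 years = 342.5 mm.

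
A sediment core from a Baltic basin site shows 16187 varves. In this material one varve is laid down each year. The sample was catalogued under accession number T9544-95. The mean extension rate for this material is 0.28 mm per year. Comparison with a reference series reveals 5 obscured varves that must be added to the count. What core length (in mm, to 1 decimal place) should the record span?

4533.8 mm

Correcting the raw count gives 16187 + 5 = 16192 true varves.
Predicted length = 0.28 mm/year × 16192 years = 4533.8 mm.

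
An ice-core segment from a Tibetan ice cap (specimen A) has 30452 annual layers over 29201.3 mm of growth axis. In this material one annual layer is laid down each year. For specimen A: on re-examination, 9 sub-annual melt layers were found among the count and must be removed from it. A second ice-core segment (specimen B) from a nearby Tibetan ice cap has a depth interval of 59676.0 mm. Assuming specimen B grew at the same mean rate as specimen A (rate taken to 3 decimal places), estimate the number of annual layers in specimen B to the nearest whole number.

62227 annual layers

Specimen A: after corrections the count is 30452 − 9 = 30443 annual layers.
A: Mean rate = 29201.3 mm / 30443 years ≈ 0.959 mm/year.
For B, 59676.0 / 0.959 = 62227.32 years ≈ 62227 annual layers.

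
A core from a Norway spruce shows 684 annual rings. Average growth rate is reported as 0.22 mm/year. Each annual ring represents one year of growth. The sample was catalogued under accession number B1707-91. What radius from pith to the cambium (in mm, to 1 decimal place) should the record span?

The record spans 684 years at 0.22 mm per year.
Length ≈ 0.22 × 684 = 150.5 mm.

150.5 mm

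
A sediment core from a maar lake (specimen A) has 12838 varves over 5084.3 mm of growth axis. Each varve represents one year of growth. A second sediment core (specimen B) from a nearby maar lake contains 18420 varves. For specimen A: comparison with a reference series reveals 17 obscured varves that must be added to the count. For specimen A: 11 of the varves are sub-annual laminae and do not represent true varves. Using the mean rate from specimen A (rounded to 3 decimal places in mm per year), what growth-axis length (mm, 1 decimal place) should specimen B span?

Specimen A: after corrections the count is 12838 − 11 + 17 = 12844 varves.
A: Extension rate ≈ 5084.3 / 12844 = 0.396 mm/yr.
Length of B = 0.396 × 18420 = 7294.3 mm.

7294.3 mm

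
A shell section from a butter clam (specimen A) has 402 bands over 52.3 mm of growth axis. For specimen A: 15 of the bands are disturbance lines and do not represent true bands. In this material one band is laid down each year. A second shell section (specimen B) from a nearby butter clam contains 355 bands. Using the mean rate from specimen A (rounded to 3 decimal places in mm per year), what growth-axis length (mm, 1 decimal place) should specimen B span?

47.9 mm

Specimen A: true band count = 402 − 15 = 387.
A: 52.3 mm over 387 years gives 52.3 / 387 ≈ 0.135 mm per year.
For B, 0.135 mm/year × 355 years = 47.9 mm.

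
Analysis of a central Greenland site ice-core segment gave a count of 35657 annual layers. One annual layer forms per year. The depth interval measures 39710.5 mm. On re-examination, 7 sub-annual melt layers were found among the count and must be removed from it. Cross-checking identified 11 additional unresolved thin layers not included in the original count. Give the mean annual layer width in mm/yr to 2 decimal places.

1.11 mm/yr

True annual layer count = 35657 − 7 + 11 = 35661.
39710.5 mm over 35661 years gives 39710.5 / 35661 ≈ 1.11 mm/yr.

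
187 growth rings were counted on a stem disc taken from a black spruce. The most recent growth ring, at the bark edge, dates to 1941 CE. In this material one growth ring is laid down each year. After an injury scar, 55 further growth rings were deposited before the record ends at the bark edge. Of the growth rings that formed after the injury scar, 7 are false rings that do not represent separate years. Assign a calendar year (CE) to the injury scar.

1893 CE

55 growth rings post-date the injury scar.
Removing the 7 false growth rings leaves 55 − 7 = 48 true growth rings beyond the injury scar.
The growth ring at the bark edge is 1941 CE, so the injury scar dates to 1941 − 48 = 1893 CE.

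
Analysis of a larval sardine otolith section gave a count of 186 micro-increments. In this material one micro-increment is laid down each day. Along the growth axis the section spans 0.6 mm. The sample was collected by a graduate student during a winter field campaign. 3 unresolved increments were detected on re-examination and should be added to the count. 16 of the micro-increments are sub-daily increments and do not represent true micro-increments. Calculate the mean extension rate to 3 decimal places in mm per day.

0.003 mm per day

True micro-increment count = 186 − 16 + 3 = 173.
Extension rate ≈ 0.6 / 173 = 0.003 mm per day.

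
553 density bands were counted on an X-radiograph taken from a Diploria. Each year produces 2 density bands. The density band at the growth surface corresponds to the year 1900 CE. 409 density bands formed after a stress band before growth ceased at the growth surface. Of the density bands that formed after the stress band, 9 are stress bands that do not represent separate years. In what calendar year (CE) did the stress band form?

There are 409 density bands younger than the stress band.
409 − 9 false = 400 true density bands after the stress band.
Dividing by 2 density bands per year: 400 / 2 = 200 years.
1900 − 200 = 1700 CE.

1700 CE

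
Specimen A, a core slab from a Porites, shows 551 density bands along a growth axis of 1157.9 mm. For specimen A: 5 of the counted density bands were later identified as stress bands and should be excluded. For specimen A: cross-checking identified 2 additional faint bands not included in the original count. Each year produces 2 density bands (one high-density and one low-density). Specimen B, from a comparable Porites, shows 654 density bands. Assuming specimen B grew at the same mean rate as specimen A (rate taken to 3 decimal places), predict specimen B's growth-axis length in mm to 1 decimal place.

Specimen A: correcting the raw count gives 551 − 5 + 2 = 548 true density bands.
Specimen A: 548 density bands at 2 per year is 548 / 2 = 274 years.
A: Mean rate = 1157.9 mm / 274 years ≈ 4.226 mm/yr.
Specimen B: dividing by 2 density bands per year: 654 / 2 = 327 years. For B, 4.226 mm/year × 327 years = 1381.9 mm.

1381.9 mm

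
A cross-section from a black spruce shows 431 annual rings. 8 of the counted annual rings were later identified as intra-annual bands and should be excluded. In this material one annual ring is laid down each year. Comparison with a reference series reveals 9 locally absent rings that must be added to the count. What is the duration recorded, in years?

After corrections the count is 431 − 8 + 9 = 432 annual rings.
With a one-to-one annual ring periodicity this is 432 years.

432 years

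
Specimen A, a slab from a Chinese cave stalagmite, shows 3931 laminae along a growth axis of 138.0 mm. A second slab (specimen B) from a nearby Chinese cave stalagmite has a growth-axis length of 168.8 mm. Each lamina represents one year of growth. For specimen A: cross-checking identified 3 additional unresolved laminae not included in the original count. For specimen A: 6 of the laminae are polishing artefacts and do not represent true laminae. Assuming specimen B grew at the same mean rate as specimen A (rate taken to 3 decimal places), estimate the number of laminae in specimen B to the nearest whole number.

Specimen A: after corrections the count is 3931 − 6 + 3 = 3928 laminae.
A: 138.0 mm over 3928 years gives 138.0 / 3928 ≈ 0.035 mm per year.
Specimen B: 168.8 mm / 0.035 mm per year = 4822.86 years ≈ 4823 laminae.

4823 laminae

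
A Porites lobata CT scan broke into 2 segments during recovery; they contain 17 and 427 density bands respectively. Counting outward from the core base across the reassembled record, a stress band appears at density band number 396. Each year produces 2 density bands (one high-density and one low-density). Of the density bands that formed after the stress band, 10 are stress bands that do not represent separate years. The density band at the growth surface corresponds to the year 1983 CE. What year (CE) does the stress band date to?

Total density bands = 17 + 427 = 444.
444 − 396 = 48 density bands lie beyond the stress band toward the growth surface.
Excluding 10 false density bands: 48 − 10 = 38.
38 density bands at 2 per year is 38 / 2 = 19 years.
The density band at the growth surface is 1983 CE, so the stress band dates to 1983 − 19 = 1964 CE.

1964 CE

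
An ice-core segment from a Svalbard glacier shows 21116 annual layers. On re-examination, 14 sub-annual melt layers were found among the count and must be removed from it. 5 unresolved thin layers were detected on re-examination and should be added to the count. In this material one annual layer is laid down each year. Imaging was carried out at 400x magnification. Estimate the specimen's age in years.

Adjusted count: 21116 − 14 + 5 = 21107 annual layers.
One annual layer per year makes the duration 21107 years.

21107 years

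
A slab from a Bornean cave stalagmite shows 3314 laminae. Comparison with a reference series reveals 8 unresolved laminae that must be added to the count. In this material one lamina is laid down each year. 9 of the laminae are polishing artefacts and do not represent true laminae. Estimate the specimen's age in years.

3313 years

True lamina count = 3314 − 9 + 8 = 3313.
With a one-to-one lamina periodicity this is 3313 years.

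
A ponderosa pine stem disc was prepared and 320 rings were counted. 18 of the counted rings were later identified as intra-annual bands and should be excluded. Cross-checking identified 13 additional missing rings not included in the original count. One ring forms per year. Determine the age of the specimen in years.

After corrections the count is 320 − 18 + 13 = 315 rings.
One ring per year makes the duration 315 years.

315 yr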